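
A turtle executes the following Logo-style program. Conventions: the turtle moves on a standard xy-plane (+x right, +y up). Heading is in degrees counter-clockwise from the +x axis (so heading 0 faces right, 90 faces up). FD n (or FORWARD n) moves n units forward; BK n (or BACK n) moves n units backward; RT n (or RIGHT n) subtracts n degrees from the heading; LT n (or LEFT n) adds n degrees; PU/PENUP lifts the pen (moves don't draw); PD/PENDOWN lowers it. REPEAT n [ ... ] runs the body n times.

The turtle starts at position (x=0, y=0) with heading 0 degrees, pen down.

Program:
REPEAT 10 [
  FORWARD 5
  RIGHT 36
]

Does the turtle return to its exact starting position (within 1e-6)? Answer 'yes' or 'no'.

Answer: yes

Derivation:
Executing turtle program step by step:
Start: pos=(0,0), heading=0, pen down
REPEAT 10 [
  -- iteration 1/10 --
  FD 5: (0,0) -> (5,0) [heading=0, draw]
  RT 36: heading 0 -> 324
  -- iteration 2/10 --
  FD 5: (5,0) -> (9.045,-2.939) [heading=324, draw]
  RT 36: heading 324 -> 288
  -- iteration 3/10 --
  FD 5: (9.045,-2.939) -> (10.59,-7.694) [heading=288, draw]
  RT 36: heading 288 -> 252
  -- iteration 4/10 --
  FD 5: (10.59,-7.694) -> (9.045,-12.449) [heading=252, draw]
  RT 36: heading 252 -> 216
  -- iteration 5/10 --
  FD 5: (9.045,-12.449) -> (5,-15.388) [heading=216, draw]
  RT 36: heading 216 -> 180
  -- iteration 6/10 --
  FD 5: (5,-15.388) -> (0,-15.388) [heading=180, draw]
  RT 36: heading 180 -> 144
  -- iteration 7/10 --
  FD 5: (0,-15.388) -> (-4.045,-12.449) [heading=144, draw]
  RT 36: heading 144 -> 108
  -- iteration 8/10 --
  FD 5: (-4.045,-12.449) -> (-5.59,-7.694) [heading=108, draw]
  RT 36: heading 108 -> 72
  -- iteration 9/10 --
  FD 5: (-5.59,-7.694) -> (-4.045,-2.939) [heading=72, draw]
  RT 36: heading 72 -> 36
  -- iteration 10/10 --
  FD 5: (-4.045,-2.939) -> (0,0) [heading=36, draw]
  RT 36: heading 36 -> 0
]
Final: pos=(0,0), heading=0, 10 segment(s) drawn

Start position: (0, 0)
Final position: (0, 0)
Distance = 0; < 1e-6 -> CLOSED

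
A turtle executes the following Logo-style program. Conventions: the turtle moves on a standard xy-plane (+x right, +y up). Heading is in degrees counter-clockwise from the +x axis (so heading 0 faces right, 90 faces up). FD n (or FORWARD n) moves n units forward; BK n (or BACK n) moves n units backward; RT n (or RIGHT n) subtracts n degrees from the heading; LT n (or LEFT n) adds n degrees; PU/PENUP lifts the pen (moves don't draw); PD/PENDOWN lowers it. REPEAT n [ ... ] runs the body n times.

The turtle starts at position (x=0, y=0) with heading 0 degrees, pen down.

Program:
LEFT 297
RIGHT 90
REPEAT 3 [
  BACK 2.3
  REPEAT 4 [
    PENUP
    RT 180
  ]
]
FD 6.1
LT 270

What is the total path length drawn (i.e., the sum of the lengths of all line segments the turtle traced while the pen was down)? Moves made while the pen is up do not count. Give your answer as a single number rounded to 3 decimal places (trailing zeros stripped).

Answer: 2.3

Derivation:
Executing turtle program step by step:
Start: pos=(0,0), heading=0, pen down
LT 297: heading 0 -> 297
RT 90: heading 297 -> 207
REPEAT 3 [
  -- iteration 1/3 --
  BK 2.3: (0,0) -> (2.049,1.044) [heading=207, draw]
  REPEAT 4 [
    -- iteration 1/4 --
    PU: pen up
    RT 180: heading 207 -> 27
    -- iteration 2/4 --
    PU: pen up
    RT 180: heading 27 -> 207
    -- iteration 3/4 --
    PU: pen up
    RT 180: heading 207 -> 27
    -- iteration 4/4 --
    PU: pen up
    RT 180: heading 27 -> 207
  ]
  -- iteration 2/3 --
  BK 2.3: (2.049,1.044) -> (4.099,2.088) [heading=207, move]
  REPEAT 4 [
    -- iteration 1/4 --
    PU: pen up
    RT 180: heading 207 -> 27
    -- iteration 2/4 --
    PU: pen up
    RT 180: heading 27 -> 207
    -- iteration 3/4 --
    PU: pen up
    RT 180: heading 207 -> 27
    -- iteration 4/4 --
    PU: pen up
    RT 180: heading 27 -> 207
  ]
  -- iteration 3/3 --
  BK 2.3: (4.099,2.088) -> (6.148,3.133) [heading=207, move]
  REPEAT 4 [
    -- iteration 1/4 --
    PU: pen up
    RT 180: heading 207 -> 27
    -- iteration 2/4 --
    PU: pen up
    RT 180: heading 27 -> 207
    -- iteration 3/4 --
    PU: pen up
    RT 180: heading 207 -> 27
    -- iteration 4/4 --
    PU: pen up
    RT 180: heading 27 -> 207
  ]
]
FD 6.1: (6.148,3.133) -> (0.713,0.363) [heading=207, move]
LT 270: heading 207 -> 117
Final: pos=(0.713,0.363), heading=117, 1 segment(s) drawn

Segment lengths:
  seg 1: (0,0) -> (2.049,1.044), length = 2.3
Total = 2.3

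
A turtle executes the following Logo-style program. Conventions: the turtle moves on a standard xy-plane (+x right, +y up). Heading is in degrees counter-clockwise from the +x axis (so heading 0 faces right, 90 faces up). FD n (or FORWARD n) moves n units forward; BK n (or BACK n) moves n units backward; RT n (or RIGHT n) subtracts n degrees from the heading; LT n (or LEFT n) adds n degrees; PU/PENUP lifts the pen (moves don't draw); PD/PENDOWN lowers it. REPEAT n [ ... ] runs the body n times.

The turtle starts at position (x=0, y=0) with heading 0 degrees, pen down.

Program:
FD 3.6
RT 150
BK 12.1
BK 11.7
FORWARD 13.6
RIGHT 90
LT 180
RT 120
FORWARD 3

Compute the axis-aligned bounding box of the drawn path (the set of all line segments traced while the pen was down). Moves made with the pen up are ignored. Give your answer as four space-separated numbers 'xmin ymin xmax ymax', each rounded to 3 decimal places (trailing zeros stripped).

Executing turtle program step by step:
Start: pos=(0,0), heading=0, pen down
FD 3.6: (0,0) -> (3.6,0) [heading=0, draw]
RT 150: heading 0 -> 210
BK 12.1: (3.6,0) -> (14.079,6.05) [heading=210, draw]
BK 11.7: (14.079,6.05) -> (24.211,11.9) [heading=210, draw]
FD 13.6: (24.211,11.9) -> (12.433,5.1) [heading=210, draw]
RT 90: heading 210 -> 120
LT 180: heading 120 -> 300
RT 120: heading 300 -> 180
FD 3: (12.433,5.1) -> (9.433,5.1) [heading=180, draw]
Final: pos=(9.433,5.1), heading=180, 5 segment(s) drawn

Segment endpoints: x in {0, 3.6, 9.433, 12.433, 14.079, 24.211}, y in {0, 5.1, 6.05, 11.9}
xmin=0, ymin=0, xmax=24.211, ymax=11.9

Answer: 0 0 24.211 11.9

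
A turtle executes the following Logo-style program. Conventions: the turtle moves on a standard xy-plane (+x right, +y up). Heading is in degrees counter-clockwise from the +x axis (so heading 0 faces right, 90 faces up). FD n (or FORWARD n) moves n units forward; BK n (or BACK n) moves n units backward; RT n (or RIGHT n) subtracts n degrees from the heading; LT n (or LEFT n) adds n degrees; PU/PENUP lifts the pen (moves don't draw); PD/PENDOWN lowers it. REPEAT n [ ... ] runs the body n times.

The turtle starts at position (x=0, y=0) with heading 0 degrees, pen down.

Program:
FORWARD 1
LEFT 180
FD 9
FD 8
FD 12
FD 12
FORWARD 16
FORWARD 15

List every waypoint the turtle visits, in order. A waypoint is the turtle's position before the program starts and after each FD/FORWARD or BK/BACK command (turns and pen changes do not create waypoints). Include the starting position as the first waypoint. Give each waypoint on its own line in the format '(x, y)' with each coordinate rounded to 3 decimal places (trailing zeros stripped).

Answer: (0, 0)
(1, 0)
(-8, 0)
(-16, 0)
(-28, 0)
(-40, 0)
(-56, 0)
(-71, 0)

Derivation:
Executing turtle program step by step:
Start: pos=(0,0), heading=0, pen down
FD 1: (0,0) -> (1,0) [heading=0, draw]
LT 180: heading 0 -> 180
FD 9: (1,0) -> (-8,0) [heading=180, draw]
FD 8: (-8,0) -> (-16,0) [heading=180, draw]
FD 12: (-16,0) -> (-28,0) [heading=180, draw]
FD 12: (-28,0) -> (-40,0) [heading=180, draw]
FD 16: (-40,0) -> (-56,0) [heading=180, draw]
FD 15: (-56,0) -> (-71,0) [heading=180, draw]
Final: pos=(-71,0), heading=180, 7 segment(s) drawn
Waypoints (8 total):
(0, 0)
(1, 0)
(-8, 0)
(-16, 0)
(-28, 0)
(-40, 0)
(-56, 0)
(-71, 0)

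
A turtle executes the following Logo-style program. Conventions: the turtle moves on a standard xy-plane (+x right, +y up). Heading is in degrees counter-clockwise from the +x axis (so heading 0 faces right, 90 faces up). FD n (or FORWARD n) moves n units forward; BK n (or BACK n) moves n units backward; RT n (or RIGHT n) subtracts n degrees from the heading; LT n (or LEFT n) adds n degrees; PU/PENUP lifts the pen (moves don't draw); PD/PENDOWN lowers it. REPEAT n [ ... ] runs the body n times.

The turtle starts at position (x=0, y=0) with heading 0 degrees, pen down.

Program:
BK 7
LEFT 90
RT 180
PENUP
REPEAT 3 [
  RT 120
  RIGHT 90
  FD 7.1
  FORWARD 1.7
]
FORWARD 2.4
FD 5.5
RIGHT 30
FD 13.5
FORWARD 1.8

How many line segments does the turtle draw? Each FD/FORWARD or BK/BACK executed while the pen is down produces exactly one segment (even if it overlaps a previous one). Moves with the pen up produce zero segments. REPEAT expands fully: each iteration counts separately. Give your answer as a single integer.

Answer: 1

Derivation:
Executing turtle program step by step:
Start: pos=(0,0), heading=0, pen down
BK 7: (0,0) -> (-7,0) [heading=0, draw]
LT 90: heading 0 -> 90
RT 180: heading 90 -> 270
PU: pen up
REPEAT 3 [
  -- iteration 1/3 --
  RT 120: heading 270 -> 150
  RT 90: heading 150 -> 60
  FD 7.1: (-7,0) -> (-3.45,6.149) [heading=60, move]
  FD 1.7: (-3.45,6.149) -> (-2.6,7.621) [heading=60, move]
  -- iteration 2/3 --
  RT 120: heading 60 -> 300
  RT 90: heading 300 -> 210
  FD 7.1: (-2.6,7.621) -> (-8.749,4.071) [heading=210, move]
  FD 1.7: (-8.749,4.071) -> (-10.221,3.221) [heading=210, move]
  -- iteration 3/3 --
  RT 120: heading 210 -> 90
  RT 90: heading 90 -> 0
  FD 7.1: (-10.221,3.221) -> (-3.121,3.221) [heading=0, move]
  FD 1.7: (-3.121,3.221) -> (-1.421,3.221) [heading=0, move]
]
FD 2.4: (-1.421,3.221) -> (0.979,3.221) [heading=0, move]
FD 5.5: (0.979,3.221) -> (6.479,3.221) [heading=0, move]
RT 30: heading 0 -> 330
FD 13.5: (6.479,3.221) -> (18.17,-3.529) [heading=330, move]
FD 1.8: (18.17,-3.529) -> (19.729,-4.429) [heading=330, move]
Final: pos=(19.729,-4.429), heading=330, 1 segment(s) drawn
Segments drawn: 1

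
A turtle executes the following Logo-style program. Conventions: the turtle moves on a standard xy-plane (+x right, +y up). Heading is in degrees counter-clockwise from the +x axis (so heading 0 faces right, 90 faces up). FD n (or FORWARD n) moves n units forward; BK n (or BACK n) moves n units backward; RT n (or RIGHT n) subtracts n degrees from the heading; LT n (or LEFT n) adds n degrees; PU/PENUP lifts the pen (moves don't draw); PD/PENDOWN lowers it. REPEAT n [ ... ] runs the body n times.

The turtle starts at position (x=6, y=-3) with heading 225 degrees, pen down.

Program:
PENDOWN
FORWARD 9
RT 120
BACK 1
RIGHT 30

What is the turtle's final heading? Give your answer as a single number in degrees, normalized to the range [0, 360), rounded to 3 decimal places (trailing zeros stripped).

Answer: 75

Derivation:
Executing turtle program step by step:
Start: pos=(6,-3), heading=225, pen down
PD: pen down
FD 9: (6,-3) -> (-0.364,-9.364) [heading=225, draw]
RT 120: heading 225 -> 105
BK 1: (-0.364,-9.364) -> (-0.105,-10.33) [heading=105, draw]
RT 30: heading 105 -> 75
Final: pos=(-0.105,-10.33), heading=75, 2 segment(s) drawn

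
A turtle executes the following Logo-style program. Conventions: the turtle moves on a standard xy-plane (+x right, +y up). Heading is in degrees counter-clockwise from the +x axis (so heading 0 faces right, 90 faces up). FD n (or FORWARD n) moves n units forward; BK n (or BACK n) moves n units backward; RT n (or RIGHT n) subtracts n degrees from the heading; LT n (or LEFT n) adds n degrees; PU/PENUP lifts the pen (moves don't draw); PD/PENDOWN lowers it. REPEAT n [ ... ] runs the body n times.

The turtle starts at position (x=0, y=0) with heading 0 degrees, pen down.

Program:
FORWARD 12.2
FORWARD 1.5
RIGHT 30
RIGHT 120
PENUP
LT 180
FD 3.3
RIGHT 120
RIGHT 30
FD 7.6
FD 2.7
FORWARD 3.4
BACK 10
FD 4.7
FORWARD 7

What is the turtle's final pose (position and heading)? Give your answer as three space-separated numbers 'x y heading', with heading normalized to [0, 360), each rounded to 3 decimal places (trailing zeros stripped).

Answer: 8.858 -11.687 240

Derivation:
Executing turtle program step by step:
Start: pos=(0,0), heading=0, pen down
FD 12.2: (0,0) -> (12.2,0) [heading=0, draw]
FD 1.5: (12.2,0) -> (13.7,0) [heading=0, draw]
RT 30: heading 0 -> 330
RT 120: heading 330 -> 210
PU: pen up
LT 180: heading 210 -> 30
FD 3.3: (13.7,0) -> (16.558,1.65) [heading=30, move]
RT 120: heading 30 -> 270
RT 30: heading 270 -> 240
FD 7.6: (16.558,1.65) -> (12.758,-4.932) [heading=240, move]
FD 2.7: (12.758,-4.932) -> (11.408,-7.27) [heading=240, move]
FD 3.4: (11.408,-7.27) -> (9.708,-10.215) [heading=240, move]
BK 10: (9.708,-10.215) -> (14.708,-1.554) [heading=240, move]
FD 4.7: (14.708,-1.554) -> (12.358,-5.625) [heading=240, move]
FD 7: (12.358,-5.625) -> (8.858,-11.687) [heading=240, move]
Final: pos=(8.858,-11.687), heading=240, 2 segment(s) drawn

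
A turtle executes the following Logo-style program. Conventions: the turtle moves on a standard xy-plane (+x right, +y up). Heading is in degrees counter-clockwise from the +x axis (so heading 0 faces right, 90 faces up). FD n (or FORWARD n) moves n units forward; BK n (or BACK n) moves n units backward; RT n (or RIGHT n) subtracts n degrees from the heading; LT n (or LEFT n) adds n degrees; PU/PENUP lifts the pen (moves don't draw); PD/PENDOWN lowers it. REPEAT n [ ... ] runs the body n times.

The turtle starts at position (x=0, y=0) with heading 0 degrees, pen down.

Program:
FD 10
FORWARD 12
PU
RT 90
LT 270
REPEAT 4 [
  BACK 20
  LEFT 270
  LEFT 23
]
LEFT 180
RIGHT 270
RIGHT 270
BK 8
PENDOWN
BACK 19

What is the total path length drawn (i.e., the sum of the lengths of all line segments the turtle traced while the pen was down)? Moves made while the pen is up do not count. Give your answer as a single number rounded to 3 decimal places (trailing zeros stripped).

Executing turtle program step by step:
Start: pos=(0,0), heading=0, pen down
FD 10: (0,0) -> (10,0) [heading=0, draw]
FD 12: (10,0) -> (22,0) [heading=0, draw]
PU: pen up
RT 90: heading 0 -> 270
LT 270: heading 270 -> 180
REPEAT 4 [
  -- iteration 1/4 --
  BK 20: (22,0) -> (42,0) [heading=180, move]
  LT 270: heading 180 -> 90
  LT 23: heading 90 -> 113
  -- iteration 2/4 --
  BK 20: (42,0) -> (49.815,-18.41) [heading=113, move]
  LT 270: heading 113 -> 23
  LT 23: heading 23 -> 46
  -- iteration 3/4 --
  BK 20: (49.815,-18.41) -> (35.921,-32.797) [heading=46, move]
  LT 270: heading 46 -> 316
  LT 23: heading 316 -> 339
  -- iteration 4/4 --
  BK 20: (35.921,-32.797) -> (17.25,-25.63) [heading=339, move]
  LT 270: heading 339 -> 249
  LT 23: heading 249 -> 272
]
LT 180: heading 272 -> 92
RT 270: heading 92 -> 182
RT 270: heading 182 -> 272
BK 8: (17.25,-25.63) -> (16.971,-17.634) [heading=272, move]
PD: pen down
BK 19: (16.971,-17.634) -> (16.308,1.354) [heading=272, draw]
Final: pos=(16.308,1.354), heading=272, 3 segment(s) drawn

Segment lengths:
  seg 1: (0,0) -> (10,0), length = 10
  seg 2: (10,0) -> (22,0), length = 12
  seg 3: (16.971,-17.634) -> (16.308,1.354), length = 19
Total = 41

Answer: 41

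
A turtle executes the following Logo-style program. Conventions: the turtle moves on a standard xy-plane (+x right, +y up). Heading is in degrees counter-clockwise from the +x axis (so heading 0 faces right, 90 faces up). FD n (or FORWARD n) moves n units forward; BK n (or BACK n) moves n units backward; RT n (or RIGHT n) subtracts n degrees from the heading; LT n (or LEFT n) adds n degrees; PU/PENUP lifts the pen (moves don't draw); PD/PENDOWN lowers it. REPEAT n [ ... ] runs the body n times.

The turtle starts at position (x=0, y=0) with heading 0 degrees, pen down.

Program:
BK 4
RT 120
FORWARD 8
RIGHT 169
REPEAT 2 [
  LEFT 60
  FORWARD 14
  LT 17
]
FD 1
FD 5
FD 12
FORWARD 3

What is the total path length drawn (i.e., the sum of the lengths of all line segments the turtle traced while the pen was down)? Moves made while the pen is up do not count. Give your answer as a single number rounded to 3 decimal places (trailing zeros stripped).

Answer: 61

Derivation:
Executing turtle program step by step:
Start: pos=(0,0), heading=0, pen down
BK 4: (0,0) -> (-4,0) [heading=0, draw]
RT 120: heading 0 -> 240
FD 8: (-4,0) -> (-8,-6.928) [heading=240, draw]
RT 169: heading 240 -> 71
REPEAT 2 [
  -- iteration 1/2 --
  LT 60: heading 71 -> 131
  FD 14: (-8,-6.928) -> (-17.185,3.638) [heading=131, draw]
  LT 17: heading 131 -> 148
  -- iteration 2/2 --
  LT 60: heading 148 -> 208
  FD 14: (-17.185,3.638) -> (-29.546,-2.935) [heading=208, draw]
  LT 17: heading 208 -> 225
]
FD 1: (-29.546,-2.935) -> (-30.253,-3.642) [heading=225, draw]
FD 5: (-30.253,-3.642) -> (-33.789,-7.178) [heading=225, draw]
FD 12: (-33.789,-7.178) -> (-42.274,-15.663) [heading=225, draw]
FD 3: (-42.274,-15.663) -> (-44.395,-17.784) [heading=225, draw]
Final: pos=(-44.395,-17.784), heading=225, 8 segment(s) drawn

Segment lengths:
  seg 1: (0,0) -> (-4,0), length = 4
  seg 2: (-4,0) -> (-8,-6.928), length = 8
  seg 3: (-8,-6.928) -> (-17.185,3.638), length = 14
  seg 4: (-17.185,3.638) -> (-29.546,-2.935), length = 14
  seg 5: (-29.546,-2.935) -> (-30.253,-3.642), length = 1
  seg 6: (-30.253,-3.642) -> (-33.789,-7.178), length = 5
  seg 7: (-33.789,-7.178) -> (-42.274,-15.663), length = 12
  seg 8: (-42.274,-15.663) -> (-44.395,-17.784), length = 3
Total = 61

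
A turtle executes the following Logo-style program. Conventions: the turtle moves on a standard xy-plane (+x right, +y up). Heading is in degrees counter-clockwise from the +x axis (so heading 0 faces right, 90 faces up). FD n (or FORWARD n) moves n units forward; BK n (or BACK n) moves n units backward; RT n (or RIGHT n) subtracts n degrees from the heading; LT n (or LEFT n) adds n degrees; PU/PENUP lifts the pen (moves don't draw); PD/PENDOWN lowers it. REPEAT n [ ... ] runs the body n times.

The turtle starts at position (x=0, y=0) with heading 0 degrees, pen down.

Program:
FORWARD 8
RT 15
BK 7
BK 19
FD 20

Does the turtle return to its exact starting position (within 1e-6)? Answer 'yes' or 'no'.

Answer: no

Derivation:
Executing turtle program step by step:
Start: pos=(0,0), heading=0, pen down
FD 8: (0,0) -> (8,0) [heading=0, draw]
RT 15: heading 0 -> 345
BK 7: (8,0) -> (1.239,1.812) [heading=345, draw]
BK 19: (1.239,1.812) -> (-17.114,6.729) [heading=345, draw]
FD 20: (-17.114,6.729) -> (2.204,1.553) [heading=345, draw]
Final: pos=(2.204,1.553), heading=345, 4 segment(s) drawn

Start position: (0, 0)
Final position: (2.204, 1.553)
Distance = 2.697; >= 1e-6 -> NOT closed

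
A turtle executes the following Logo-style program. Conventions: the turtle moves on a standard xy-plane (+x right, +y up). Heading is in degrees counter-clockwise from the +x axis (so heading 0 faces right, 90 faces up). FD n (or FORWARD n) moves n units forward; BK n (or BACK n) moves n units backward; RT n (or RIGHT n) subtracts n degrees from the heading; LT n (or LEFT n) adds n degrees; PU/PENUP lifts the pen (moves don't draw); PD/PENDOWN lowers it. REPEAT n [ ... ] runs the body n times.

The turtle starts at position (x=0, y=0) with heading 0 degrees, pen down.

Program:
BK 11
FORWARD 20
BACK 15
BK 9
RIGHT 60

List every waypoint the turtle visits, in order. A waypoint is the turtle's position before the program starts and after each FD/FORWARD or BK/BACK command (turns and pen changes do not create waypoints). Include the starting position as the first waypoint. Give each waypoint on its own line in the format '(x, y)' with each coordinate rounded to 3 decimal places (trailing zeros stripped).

Executing turtle program step by step:
Start: pos=(0,0), heading=0, pen down
BK 11: (0,0) -> (-11,0) [heading=0, draw]
FD 20: (-11,0) -> (9,0) [heading=0, draw]
BK 15: (9,0) -> (-6,0) [heading=0, draw]
BK 9: (-6,0) -> (-15,0) [heading=0, draw]
RT 60: heading 0 -> 300
Final: pos=(-15,0), heading=300, 4 segment(s) drawn
Waypoints (5 total):
(0, 0)
(-11, 0)
(9, 0)
(-6, 0)
(-15, 0)

Answer: (0, 0)
(-11, 0)
(9, 0)
(-6, 0)
(-15, 0)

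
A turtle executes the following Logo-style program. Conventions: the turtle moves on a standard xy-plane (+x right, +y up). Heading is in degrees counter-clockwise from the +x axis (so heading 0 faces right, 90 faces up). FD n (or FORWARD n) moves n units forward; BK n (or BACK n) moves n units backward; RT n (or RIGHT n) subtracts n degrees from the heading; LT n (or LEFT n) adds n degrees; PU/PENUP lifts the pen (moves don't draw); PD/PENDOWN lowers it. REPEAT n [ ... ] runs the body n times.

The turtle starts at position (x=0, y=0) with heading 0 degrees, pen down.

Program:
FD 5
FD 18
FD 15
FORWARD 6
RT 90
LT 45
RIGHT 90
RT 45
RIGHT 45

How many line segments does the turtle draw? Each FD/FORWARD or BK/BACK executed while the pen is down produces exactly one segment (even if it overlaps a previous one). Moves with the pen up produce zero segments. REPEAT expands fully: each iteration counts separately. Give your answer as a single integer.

Executing turtle program step by step:
Start: pos=(0,0), heading=0, pen down
FD 5: (0,0) -> (5,0) [heading=0, draw]
FD 18: (5,0) -> (23,0) [heading=0, draw]
FD 15: (23,0) -> (38,0) [heading=0, draw]
FD 6: (38,0) -> (44,0) [heading=0, draw]
RT 90: heading 0 -> 270
LT 45: heading 270 -> 315
RT 90: heading 315 -> 225
RT 45: heading 225 -> 180
RT 45: heading 180 -> 135
Final: pos=(44,0), heading=135, 4 segment(s) drawn
Segments drawn: 4

Answer: 4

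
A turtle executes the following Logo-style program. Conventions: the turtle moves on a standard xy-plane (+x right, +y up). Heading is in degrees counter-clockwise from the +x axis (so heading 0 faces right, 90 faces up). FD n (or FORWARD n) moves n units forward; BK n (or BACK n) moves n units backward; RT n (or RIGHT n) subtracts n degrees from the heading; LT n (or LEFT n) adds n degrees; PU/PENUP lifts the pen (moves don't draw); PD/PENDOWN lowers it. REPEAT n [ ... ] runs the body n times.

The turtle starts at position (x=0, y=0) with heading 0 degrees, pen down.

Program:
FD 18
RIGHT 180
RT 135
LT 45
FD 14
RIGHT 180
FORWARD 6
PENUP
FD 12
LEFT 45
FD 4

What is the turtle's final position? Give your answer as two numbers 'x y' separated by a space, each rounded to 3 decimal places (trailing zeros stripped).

Answer: 20.828 -6.828

Derivation:
Executing turtle program step by step:
Start: pos=(0,0), heading=0, pen down
FD 18: (0,0) -> (18,0) [heading=0, draw]
RT 180: heading 0 -> 180
RT 135: heading 180 -> 45
LT 45: heading 45 -> 90
FD 14: (18,0) -> (18,14) [heading=90, draw]
RT 180: heading 90 -> 270
FD 6: (18,14) -> (18,8) [heading=270, draw]
PU: pen up
FD 12: (18,8) -> (18,-4) [heading=270, move]
LT 45: heading 270 -> 315
FD 4: (18,-4) -> (20.828,-6.828) [heading=315, move]
Final: pos=(20.828,-6.828), heading=315, 3 segment(s) drawn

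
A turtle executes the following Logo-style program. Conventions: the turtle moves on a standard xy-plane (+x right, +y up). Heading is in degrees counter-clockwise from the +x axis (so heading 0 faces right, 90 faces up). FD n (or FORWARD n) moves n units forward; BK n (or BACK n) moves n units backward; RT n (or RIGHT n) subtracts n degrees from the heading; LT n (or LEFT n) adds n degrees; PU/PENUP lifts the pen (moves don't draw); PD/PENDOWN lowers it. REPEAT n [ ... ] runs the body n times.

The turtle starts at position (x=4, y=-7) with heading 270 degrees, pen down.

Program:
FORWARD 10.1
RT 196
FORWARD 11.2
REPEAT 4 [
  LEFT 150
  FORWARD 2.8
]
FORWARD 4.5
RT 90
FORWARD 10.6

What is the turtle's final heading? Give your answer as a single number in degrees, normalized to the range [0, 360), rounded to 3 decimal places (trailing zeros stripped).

Answer: 224

Derivation:
Executing turtle program step by step:
Start: pos=(4,-7), heading=270, pen down
FD 10.1: (4,-7) -> (4,-17.1) [heading=270, draw]
RT 196: heading 270 -> 74
FD 11.2: (4,-17.1) -> (7.087,-6.334) [heading=74, draw]
REPEAT 4 [
  -- iteration 1/4 --
  LT 150: heading 74 -> 224
  FD 2.8: (7.087,-6.334) -> (5.073,-8.279) [heading=224, draw]
  -- iteration 2/4 --
  LT 150: heading 224 -> 14
  FD 2.8: (5.073,-8.279) -> (7.79,-7.602) [heading=14, draw]
  -- iteration 3/4 --
  LT 150: heading 14 -> 164
  FD 2.8: (7.79,-7.602) -> (5.098,-6.83) [heading=164, draw]
  -- iteration 4/4 --
  LT 150: heading 164 -> 314
  FD 2.8: (5.098,-6.83) -> (7.043,-8.844) [heading=314, draw]
]
FD 4.5: (7.043,-8.844) -> (10.169,-12.081) [heading=314, draw]
RT 90: heading 314 -> 224
FD 10.6: (10.169,-12.081) -> (2.544,-19.444) [heading=224, draw]
Final: pos=(2.544,-19.444), heading=224, 8 segment(s) drawn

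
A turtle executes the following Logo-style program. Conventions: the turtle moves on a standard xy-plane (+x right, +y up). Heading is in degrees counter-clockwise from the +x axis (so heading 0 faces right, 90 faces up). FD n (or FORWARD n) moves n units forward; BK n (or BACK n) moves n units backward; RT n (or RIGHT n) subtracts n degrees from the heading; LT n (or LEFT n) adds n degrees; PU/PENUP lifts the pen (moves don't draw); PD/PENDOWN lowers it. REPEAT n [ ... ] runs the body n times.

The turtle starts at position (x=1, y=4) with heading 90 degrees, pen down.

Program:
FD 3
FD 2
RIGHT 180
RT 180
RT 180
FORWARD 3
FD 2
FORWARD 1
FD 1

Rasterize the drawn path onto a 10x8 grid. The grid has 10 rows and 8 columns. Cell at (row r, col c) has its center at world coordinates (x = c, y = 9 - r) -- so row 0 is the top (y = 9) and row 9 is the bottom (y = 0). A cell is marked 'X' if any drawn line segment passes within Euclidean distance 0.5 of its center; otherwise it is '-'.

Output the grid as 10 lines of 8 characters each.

Segment 0: (1,4) -> (1,7)
Segment 1: (1,7) -> (1,9)
Segment 2: (1,9) -> (1,6)
Segment 3: (1,6) -> (1,4)
Segment 4: (1,4) -> (1,3)
Segment 5: (1,3) -> (1,2)

Answer: -X------
-X------
-X------
-X------
-X------
-X------
-X------
-X------
--------
--------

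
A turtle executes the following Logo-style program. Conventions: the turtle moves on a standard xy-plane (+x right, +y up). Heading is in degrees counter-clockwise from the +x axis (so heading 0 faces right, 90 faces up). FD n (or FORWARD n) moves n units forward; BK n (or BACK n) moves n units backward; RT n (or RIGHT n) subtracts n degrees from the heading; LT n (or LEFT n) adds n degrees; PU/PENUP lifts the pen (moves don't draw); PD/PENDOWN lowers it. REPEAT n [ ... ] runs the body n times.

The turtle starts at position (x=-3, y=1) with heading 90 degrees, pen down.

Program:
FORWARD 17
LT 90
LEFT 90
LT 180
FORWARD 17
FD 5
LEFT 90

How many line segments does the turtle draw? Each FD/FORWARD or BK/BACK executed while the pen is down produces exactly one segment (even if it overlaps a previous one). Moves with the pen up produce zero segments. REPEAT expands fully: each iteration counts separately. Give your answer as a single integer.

Answer: 3

Derivation:
Executing turtle program step by step:
Start: pos=(-3,1), heading=90, pen down
FD 17: (-3,1) -> (-3,18) [heading=90, draw]
LT 90: heading 90 -> 180
LT 90: heading 180 -> 270
LT 180: heading 270 -> 90
FD 17: (-3,18) -> (-3,35) [heading=90, draw]
FD 5: (-3,35) -> (-3,40) [heading=90, draw]
LT 90: heading 90 -> 180
Final: pos=(-3,40), heading=180, 3 segment(s) drawn
Segments drawn: 3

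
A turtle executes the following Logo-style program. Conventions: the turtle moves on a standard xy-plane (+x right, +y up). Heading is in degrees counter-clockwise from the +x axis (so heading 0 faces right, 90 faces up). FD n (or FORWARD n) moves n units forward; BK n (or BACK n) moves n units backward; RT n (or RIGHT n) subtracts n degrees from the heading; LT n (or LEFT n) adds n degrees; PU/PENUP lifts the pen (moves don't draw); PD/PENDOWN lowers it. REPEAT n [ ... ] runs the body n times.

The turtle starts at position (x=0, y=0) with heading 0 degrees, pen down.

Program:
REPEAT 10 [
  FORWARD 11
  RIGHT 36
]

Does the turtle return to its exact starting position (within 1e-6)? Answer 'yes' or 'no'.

Answer: yes

Derivation:
Executing turtle program step by step:
Start: pos=(0,0), heading=0, pen down
REPEAT 10 [
  -- iteration 1/10 --
  FD 11: (0,0) -> (11,0) [heading=0, draw]
  RT 36: heading 0 -> 324
  -- iteration 2/10 --
  FD 11: (11,0) -> (19.899,-6.466) [heading=324, draw]
  RT 36: heading 324 -> 288
  -- iteration 3/10 --
  FD 11: (19.899,-6.466) -> (23.298,-16.927) [heading=288, draw]
  RT 36: heading 288 -> 252
  -- iteration 4/10 --
  FD 11: (23.298,-16.927) -> (19.899,-27.389) [heading=252, draw]
  RT 36: heading 252 -> 216
  -- iteration 5/10 --
  FD 11: (19.899,-27.389) -> (11,-33.855) [heading=216, draw]
  RT 36: heading 216 -> 180
  -- iteration 6/10 --
  FD 11: (11,-33.855) -> (0,-33.855) [heading=180, draw]
  RT 36: heading 180 -> 144
  -- iteration 7/10 --
  FD 11: (0,-33.855) -> (-8.899,-27.389) [heading=144, draw]
  RT 36: heading 144 -> 108
  -- iteration 8/10 --
  FD 11: (-8.899,-27.389) -> (-12.298,-16.927) [heading=108, draw]
  RT 36: heading 108 -> 72
  -- iteration 9/10 --
  FD 11: (-12.298,-16.927) -> (-8.899,-6.466) [heading=72, draw]
  RT 36: heading 72 -> 36
  -- iteration 10/10 --
  FD 11: (-8.899,-6.466) -> (0,0) [heading=36, draw]
  RT 36: heading 36 -> 0
]
Final: pos=(0,0), heading=0, 10 segment(s) drawn

Start position: (0, 0)
Final position: (0, 0)
Distance = 0; < 1e-6 -> CLOSED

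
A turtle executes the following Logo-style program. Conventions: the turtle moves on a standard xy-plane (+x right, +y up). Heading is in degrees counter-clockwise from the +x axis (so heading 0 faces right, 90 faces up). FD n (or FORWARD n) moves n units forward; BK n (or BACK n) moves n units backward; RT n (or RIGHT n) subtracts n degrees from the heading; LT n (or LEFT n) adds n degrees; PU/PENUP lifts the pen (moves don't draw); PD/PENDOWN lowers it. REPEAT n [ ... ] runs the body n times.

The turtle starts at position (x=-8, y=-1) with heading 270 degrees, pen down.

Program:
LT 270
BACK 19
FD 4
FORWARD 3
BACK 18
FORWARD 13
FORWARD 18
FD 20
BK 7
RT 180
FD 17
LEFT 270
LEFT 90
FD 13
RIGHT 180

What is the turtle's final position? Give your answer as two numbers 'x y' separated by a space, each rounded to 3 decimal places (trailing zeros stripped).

Answer: 8 -1

Derivation:
Executing turtle program step by step:
Start: pos=(-8,-1), heading=270, pen down
LT 270: heading 270 -> 180
BK 19: (-8,-1) -> (11,-1) [heading=180, draw]
FD 4: (11,-1) -> (7,-1) [heading=180, draw]
FD 3: (7,-1) -> (4,-1) [heading=180, draw]
BK 18: (4,-1) -> (22,-1) [heading=180, draw]
FD 13: (22,-1) -> (9,-1) [heading=180, draw]
FD 18: (9,-1) -> (-9,-1) [heading=180, draw]
FD 20: (-9,-1) -> (-29,-1) [heading=180, draw]
BK 7: (-29,-1) -> (-22,-1) [heading=180, draw]
RT 180: heading 180 -> 0
FD 17: (-22,-1) -> (-5,-1) [heading=0, draw]
LT 270: heading 0 -> 270
LT 90: heading 270 -> 0
FD 13: (-5,-1) -> (8,-1) [heading=0, draw]
RT 180: heading 0 -> 180
Final: pos=(8,-1), heading=180, 10 segment(s) drawn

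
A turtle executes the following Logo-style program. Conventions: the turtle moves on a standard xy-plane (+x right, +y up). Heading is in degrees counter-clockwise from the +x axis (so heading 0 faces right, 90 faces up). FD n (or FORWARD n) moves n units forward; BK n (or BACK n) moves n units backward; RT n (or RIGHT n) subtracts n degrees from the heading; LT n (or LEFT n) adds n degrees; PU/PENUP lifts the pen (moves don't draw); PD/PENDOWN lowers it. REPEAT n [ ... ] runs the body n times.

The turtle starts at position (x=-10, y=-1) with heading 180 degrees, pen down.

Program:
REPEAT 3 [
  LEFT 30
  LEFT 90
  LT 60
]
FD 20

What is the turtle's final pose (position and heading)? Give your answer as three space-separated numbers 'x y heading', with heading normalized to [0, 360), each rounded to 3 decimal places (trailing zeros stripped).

Executing turtle program step by step:
Start: pos=(-10,-1), heading=180, pen down
REPEAT 3 [
  -- iteration 1/3 --
  LT 30: heading 180 -> 210
  LT 90: heading 210 -> 300
  LT 60: heading 300 -> 0
  -- iteration 2/3 --
  LT 30: heading 0 -> 30
  LT 90: heading 30 -> 120
  LT 60: heading 120 -> 180
  -- iteration 3/3 --
  LT 30: heading 180 -> 210
  LT 90: heading 210 -> 300
  LT 60: heading 300 -> 0
]
FD 20: (-10,-1) -> (10,-1) [heading=0, draw]
Final: pos=(10,-1), heading=0, 1 segment(s) drawn

Answer: 10 -1 0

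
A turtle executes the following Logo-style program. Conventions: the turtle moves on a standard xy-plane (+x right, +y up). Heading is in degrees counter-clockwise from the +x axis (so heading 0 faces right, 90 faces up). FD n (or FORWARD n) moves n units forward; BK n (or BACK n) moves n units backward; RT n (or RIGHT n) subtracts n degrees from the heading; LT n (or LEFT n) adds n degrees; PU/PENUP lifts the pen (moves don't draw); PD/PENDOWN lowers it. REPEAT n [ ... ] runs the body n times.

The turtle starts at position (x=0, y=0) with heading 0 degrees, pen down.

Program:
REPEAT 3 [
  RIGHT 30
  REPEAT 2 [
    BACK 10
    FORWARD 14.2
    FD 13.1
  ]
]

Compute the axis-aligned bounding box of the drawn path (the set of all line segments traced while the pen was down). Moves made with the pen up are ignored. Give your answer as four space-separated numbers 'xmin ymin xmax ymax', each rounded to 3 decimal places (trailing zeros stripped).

Answer: -8.66 -81.864 47.264 5

Derivation:
Executing turtle program step by step:
Start: pos=(0,0), heading=0, pen down
REPEAT 3 [
  -- iteration 1/3 --
  RT 30: heading 0 -> 330
  REPEAT 2 [
    -- iteration 1/2 --
    BK 10: (0,0) -> (-8.66,5) [heading=330, draw]
    FD 14.2: (-8.66,5) -> (3.637,-2.1) [heading=330, draw]
    FD 13.1: (3.637,-2.1) -> (14.982,-8.65) [heading=330, draw]
    -- iteration 2/2 --
    BK 10: (14.982,-8.65) -> (6.322,-3.65) [heading=330, draw]
    FD 14.2: (6.322,-3.65) -> (18.62,-10.75) [heading=330, draw]
    FD 13.1: (18.62,-10.75) -> (29.964,-17.3) [heading=330, draw]
  ]
  -- iteration 2/3 --
  RT 30: heading 330 -> 300
  REPEAT 2 [
    -- iteration 1/2 --
    BK 10: (29.964,-17.3) -> (24.964,-8.64) [heading=300, draw]
    FD 14.2: (24.964,-8.64) -> (32.064,-20.937) [heading=300, draw]
    FD 13.1: (32.064,-20.937) -> (38.614,-32.282) [heading=300, draw]
    -- iteration 2/2 --
    BK 10: (38.614,-32.282) -> (33.614,-23.622) [heading=300, draw]
    FD 14.2: (33.614,-23.622) -> (40.714,-35.92) [heading=300, draw]
    FD 13.1: (40.714,-35.92) -> (47.264,-47.264) [heading=300, draw]
  ]
  -- iteration 3/3 --
  RT 30: heading 300 -> 270
  REPEAT 2 [
    -- iteration 1/2 --
    BK 10: (47.264,-47.264) -> (47.264,-37.264) [heading=270, draw]
    FD 14.2: (47.264,-37.264) -> (47.264,-51.464) [heading=270, draw]
    FD 13.1: (47.264,-51.464) -> (47.264,-64.564) [heading=270, draw]
    -- iteration 2/2 --
    BK 10: (47.264,-64.564) -> (47.264,-54.564) [heading=270, draw]
    FD 14.2: (47.264,-54.564) -> (47.264,-68.764) [heading=270, draw]
    FD 13.1: (47.264,-68.764) -> (47.264,-81.864) [heading=270, draw]
  ]
]
Final: pos=(47.264,-81.864), heading=270, 18 segment(s) drawn

Segment endpoints: x in {-8.66, 0, 3.637, 6.322, 14.982, 18.62, 24.964, 29.964, 32.064, 33.614, 38.614, 40.714, 47.264}, y in {-81.864, -68.764, -64.564, -54.564, -51.464, -47.264, -37.264, -35.92, -32.282, -23.622, -20.937, -17.3, -10.75, -8.65, -8.64, -3.65, -2.1, 0, 5}
xmin=-8.66, ymin=-81.864, xmax=47.264, ymax=5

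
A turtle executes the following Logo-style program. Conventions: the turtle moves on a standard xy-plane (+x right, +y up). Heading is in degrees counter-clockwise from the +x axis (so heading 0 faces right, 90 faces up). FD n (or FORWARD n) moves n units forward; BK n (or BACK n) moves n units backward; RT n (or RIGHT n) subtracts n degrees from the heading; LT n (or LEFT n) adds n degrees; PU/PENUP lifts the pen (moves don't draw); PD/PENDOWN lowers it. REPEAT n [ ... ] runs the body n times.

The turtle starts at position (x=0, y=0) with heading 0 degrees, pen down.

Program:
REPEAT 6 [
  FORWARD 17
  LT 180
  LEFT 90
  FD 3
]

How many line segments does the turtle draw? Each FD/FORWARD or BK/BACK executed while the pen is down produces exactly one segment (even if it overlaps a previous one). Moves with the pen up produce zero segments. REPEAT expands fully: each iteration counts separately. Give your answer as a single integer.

Executing turtle program step by step:
Start: pos=(0,0), heading=0, pen down
REPEAT 6 [
  -- iteration 1/6 --
  FD 17: (0,0) -> (17,0) [heading=0, draw]
  LT 180: heading 0 -> 180
  LT 90: heading 180 -> 270
  FD 3: (17,0) -> (17,-3) [heading=270, draw]
  -- iteration 2/6 --
  FD 17: (17,-3) -> (17,-20) [heading=270, draw]
  LT 180: heading 270 -> 90
  LT 90: heading 90 -> 180
  FD 3: (17,-20) -> (14,-20) [heading=180, draw]
  -- iteration 3/6 --
  FD 17: (14,-20) -> (-3,-20) [heading=180, draw]
  LT 180: heading 180 -> 0
  LT 90: heading 0 -> 90
  FD 3: (-3,-20) -> (-3,-17) [heading=90, draw]
  -- iteration 4/6 --
  FD 17: (-3,-17) -> (-3,0) [heading=90, draw]
  LT 180: heading 90 -> 270
  LT 90: heading 270 -> 0
  FD 3: (-3,0) -> (0,0) [heading=0, draw]
  -- iteration 5/6 --
  FD 17: (0,0) -> (17,0) [heading=0, draw]
  LT 180: heading 0 -> 180
  LT 90: heading 180 -> 270
  FD 3: (17,0) -> (17,-3) [heading=270, draw]
  -- iteration 6/6 --
  FD 17: (17,-3) -> (17,-20) [heading=270, draw]
  LT 180: heading 270 -> 90
  LT 90: heading 90 -> 180
  FD 3: (17,-20) -> (14,-20) [heading=180, draw]
]
Final: pos=(14,-20), heading=180, 12 segment(s) drawn
Segments drawn: 12

Answer: 12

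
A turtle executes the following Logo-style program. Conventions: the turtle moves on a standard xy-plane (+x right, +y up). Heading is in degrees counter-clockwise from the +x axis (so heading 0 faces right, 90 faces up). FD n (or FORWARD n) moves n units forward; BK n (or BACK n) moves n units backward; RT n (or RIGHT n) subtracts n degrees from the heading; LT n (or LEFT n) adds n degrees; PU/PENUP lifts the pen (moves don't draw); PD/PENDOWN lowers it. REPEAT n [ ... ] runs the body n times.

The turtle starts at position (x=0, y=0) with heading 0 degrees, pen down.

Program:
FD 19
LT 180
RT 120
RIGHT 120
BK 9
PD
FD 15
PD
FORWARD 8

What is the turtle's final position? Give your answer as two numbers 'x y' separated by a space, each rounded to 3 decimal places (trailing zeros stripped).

Executing turtle program step by step:
Start: pos=(0,0), heading=0, pen down
FD 19: (0,0) -> (19,0) [heading=0, draw]
LT 180: heading 0 -> 180
RT 120: heading 180 -> 60
RT 120: heading 60 -> 300
BK 9: (19,0) -> (14.5,7.794) [heading=300, draw]
PD: pen down
FD 15: (14.5,7.794) -> (22,-5.196) [heading=300, draw]
PD: pen down
FD 8: (22,-5.196) -> (26,-12.124) [heading=300, draw]
Final: pos=(26,-12.124), heading=300, 4 segment(s) drawn

Answer: 26 -12.124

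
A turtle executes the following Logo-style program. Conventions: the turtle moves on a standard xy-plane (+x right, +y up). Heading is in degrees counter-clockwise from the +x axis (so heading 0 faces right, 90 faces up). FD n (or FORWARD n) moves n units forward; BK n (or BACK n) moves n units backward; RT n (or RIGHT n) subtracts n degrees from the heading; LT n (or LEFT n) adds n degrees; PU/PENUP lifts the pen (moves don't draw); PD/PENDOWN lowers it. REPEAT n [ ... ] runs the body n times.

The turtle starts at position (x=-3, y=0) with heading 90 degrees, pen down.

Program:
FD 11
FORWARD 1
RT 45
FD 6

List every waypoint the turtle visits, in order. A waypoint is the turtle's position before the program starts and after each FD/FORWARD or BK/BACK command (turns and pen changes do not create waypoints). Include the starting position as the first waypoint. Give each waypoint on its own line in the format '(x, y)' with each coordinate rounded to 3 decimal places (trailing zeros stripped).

Executing turtle program step by step:
Start: pos=(-3,0), heading=90, pen down
FD 11: (-3,0) -> (-3,11) [heading=90, draw]
FD 1: (-3,11) -> (-3,12) [heading=90, draw]
RT 45: heading 90 -> 45
FD 6: (-3,12) -> (1.243,16.243) [heading=45, draw]
Final: pos=(1.243,16.243), heading=45, 3 segment(s) drawn
Waypoints (4 total):
(-3, 0)
(-3, 11)
(-3, 12)
(1.243, 16.243)

Answer: (-3, 0)
(-3, 11)
(-3, 12)
(1.243, 16.243)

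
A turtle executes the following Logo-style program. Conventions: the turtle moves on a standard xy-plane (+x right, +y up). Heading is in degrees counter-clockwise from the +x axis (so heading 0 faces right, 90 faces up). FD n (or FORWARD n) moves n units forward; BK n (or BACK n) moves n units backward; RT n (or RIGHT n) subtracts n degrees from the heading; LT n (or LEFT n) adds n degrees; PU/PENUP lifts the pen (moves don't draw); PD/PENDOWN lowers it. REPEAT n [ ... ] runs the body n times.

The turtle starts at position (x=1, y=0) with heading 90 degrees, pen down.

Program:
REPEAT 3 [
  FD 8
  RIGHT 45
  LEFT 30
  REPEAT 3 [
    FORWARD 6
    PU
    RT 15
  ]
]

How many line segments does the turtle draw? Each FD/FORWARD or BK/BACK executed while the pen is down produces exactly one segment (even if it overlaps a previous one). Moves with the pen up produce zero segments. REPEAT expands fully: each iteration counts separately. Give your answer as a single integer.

Executing turtle program step by step:
Start: pos=(1,0), heading=90, pen down
REPEAT 3 [
  -- iteration 1/3 --
  FD 8: (1,0) -> (1,8) [heading=90, draw]
  RT 45: heading 90 -> 45
  LT 30: heading 45 -> 75
  REPEAT 3 [
    -- iteration 1/3 --
    FD 6: (1,8) -> (2.553,13.796) [heading=75, draw]
    PU: pen up
    RT 15: heading 75 -> 60
    -- iteration 2/3 --
    FD 6: (2.553,13.796) -> (5.553,18.992) [heading=60, move]
    PU: pen up
    RT 15: heading 60 -> 45
    -- iteration 3/3 --
    FD 6: (5.553,18.992) -> (9.796,23.234) [heading=45, move]
    PU: pen up
    RT 15: heading 45 -> 30
  ]
  -- iteration 2/3 --
  FD 8: (9.796,23.234) -> (16.724,27.234) [heading=30, move]
  RT 45: heading 30 -> 345
  LT 30: heading 345 -> 15
  REPEAT 3 [
    -- iteration 1/3 --
    FD 6: (16.724,27.234) -> (22.519,28.787) [heading=15, move]
    PU: pen up
    RT 15: heading 15 -> 0
    -- iteration 2/3 --
    FD 6: (22.519,28.787) -> (28.519,28.787) [heading=0, move]
    PU: pen up
    RT 15: heading 0 -> 345
    -- iteration 3/3 --
    FD 6: (28.519,28.787) -> (34.315,27.234) [heading=345, move]
    PU: pen up
    RT 15: heading 345 -> 330
  ]
  -- iteration 3/3 --
  FD 8: (34.315,27.234) -> (41.243,23.234) [heading=330, move]
  RT 45: heading 330 -> 285
  LT 30: heading 285 -> 315
  REPEAT 3 [
    -- iteration 1/3 --
    FD 6: (41.243,23.234) -> (45.486,18.992) [heading=315, move]
    PU: pen up
    RT 15: heading 315 -> 300
    -- iteration 2/3 --
    FD 6: (45.486,18.992) -> (48.486,13.796) [heading=300, move]
    PU: pen up
    RT 15: heading 300 -> 285
    -- iteration 3/3 --
    FD 6: (48.486,13.796) -> (50.039,8) [heading=285, move]
    PU: pen up
    RT 15: heading 285 -> 270
  ]
]
Final: pos=(50.039,8), heading=270, 2 segment(s) drawn
Segments drawn: 2

Answer: 2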